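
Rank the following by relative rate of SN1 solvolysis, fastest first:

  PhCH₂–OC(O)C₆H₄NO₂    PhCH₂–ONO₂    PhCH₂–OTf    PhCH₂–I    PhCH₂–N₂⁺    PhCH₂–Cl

PhCH₂–N₂⁺ > PhCH₂–OTf > PhCH₂–I > PhCH₂–Cl > PhCH₂–ONO₂ > PhCH₂–OC(O)C₆H₄NO₂

Same R in every case — rank the leaving groups.
Leaving-group ability tracks the stability of the departed species; conjugate-acid pKₐ is the usual yardstick (lower pKₐ → better LG).
PhCH₂–N₂⁺ loses N₂: no meaningful conjugate acid; N₂ departs as an exceptionally stable neutral molecule
PhCH₂–OTf loses OTf⁻: pKₐ(CF₃SO₃H (triflic acid)) ≈ -14
PhCH₂–I loses I⁻: pKₐ(HI) ≈ -10
PhCH₂–Cl loses Cl⁻: pKₐ(HCl) ≈ -7
PhCH₂–ONO₂ loses NO₃⁻: pKₐ(HNO₃) ≈ -1.3
PhCH₂–OC(O)C₆H₄NO₂ loses p-O₂N–C₆H₄–COO⁻: pKₐ(p-nitrobenzoic acid) ≈ 3.4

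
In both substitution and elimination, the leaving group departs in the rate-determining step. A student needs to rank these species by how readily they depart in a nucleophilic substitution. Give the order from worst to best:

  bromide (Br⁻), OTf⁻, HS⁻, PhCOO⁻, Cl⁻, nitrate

HS⁻ < PhCOO⁻ < nitrate < Cl⁻ < bromide (Br⁻) < OTf⁻

A good leaving group is a weak base: the lower the pKₐ of its conjugate acid, the more readily it departs.
OTf⁻: pKₐ(CF₃SO₃H (triflic acid)) ≈ -14
bromide (Br⁻): pKₐ(HBr) ≈ -9
Cl⁻: pKₐ(HCl) ≈ -7
nitrate: pKₐ(HNO₃) ≈ -1.3
PhCOO⁻: pKₐ(C₆H₅COOH) ≈ 4.2
HS⁻: pKₐ(H₂S) ≈ 7
Listed from poorest to best leaving group as asked.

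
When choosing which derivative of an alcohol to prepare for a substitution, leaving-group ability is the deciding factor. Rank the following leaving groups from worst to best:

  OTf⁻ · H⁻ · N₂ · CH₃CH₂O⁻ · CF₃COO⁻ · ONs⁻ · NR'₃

H⁻ < CH₃CH₂O⁻ < NR'₃ < CF₃COO⁻ < ONs⁻ < OTf⁻ < N₂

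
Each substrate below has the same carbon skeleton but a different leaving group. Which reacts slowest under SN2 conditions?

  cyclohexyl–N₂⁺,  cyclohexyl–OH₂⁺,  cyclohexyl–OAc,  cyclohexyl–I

cyclohexyl–OAc

Same R in every case — rank the leaving groups.
Rank by basicity of the departing species: weakest base leaves most easily.
cyclohexyl–N₂⁺ loses N₂: no meaningful conjugate acid; N₂ departs as an exceptionally stable neutral molecule
cyclohexyl–I loses I⁻: pKₐ(HI) ≈ -10
cyclohexyl–OH₂⁺ loses H₂O: pKₐ(H₃O⁺) ≈ -1.7
cyclohexyl–OAc loses AcO⁻: pKₐ(CH₃COOH) ≈ 4.8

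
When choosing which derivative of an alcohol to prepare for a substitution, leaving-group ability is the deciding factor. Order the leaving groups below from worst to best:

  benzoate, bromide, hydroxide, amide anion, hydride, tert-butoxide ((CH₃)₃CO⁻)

amide anion < hydride < tert-butoxide ((CH₃)₃CO⁻) < hydroxide < benzoate < bromide

The more stable X⁻ (or X) is on its own — i.e. the weaker a base it is — the better a leaving group it makes.
bromide: pKₐ(HBr) ≈ -9
benzoate: pKₐ(C₆H₅COOH) ≈ 4.2
hydroxide: pKₐ(H₂O) ≈ 15.7
tert-butoxide ((CH₃)₃CO⁻): pKₐ(t-BuOH) ≈ 18 — bulky, strongly basic alkoxide
hydride: pKₐ(H₂) ≈ 36 — extremely strong base; leaves only in special hydride-transfer contexts
amide anion: pKₐ(NH₃) ≈ 38 — extremely strong base; never a leaving group
The question asks for worst first, so the sequence is read in increasing leaving-group ability.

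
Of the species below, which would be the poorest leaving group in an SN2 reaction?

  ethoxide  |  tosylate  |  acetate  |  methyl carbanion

methyl carbanion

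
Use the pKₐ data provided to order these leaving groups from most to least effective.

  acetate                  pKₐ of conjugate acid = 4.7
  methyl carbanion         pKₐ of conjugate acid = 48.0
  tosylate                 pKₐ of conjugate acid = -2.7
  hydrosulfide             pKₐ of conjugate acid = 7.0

Lower conjugate-acid pKₐ ⇒ weaker base ⇒ better leaving group.
Sorting by the given values: tosylate (-2.7), acetate (4.7), hydrosulfide (7.0), methyl carbanion (48.0).

tosylate > acetate > hydrosulfide > methyl carbanion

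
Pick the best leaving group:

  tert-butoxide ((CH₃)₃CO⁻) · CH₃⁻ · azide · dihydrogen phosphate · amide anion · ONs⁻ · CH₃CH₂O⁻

ONs⁻

A good leaving group is a weak base: the lower the pKₐ of its conjugate acid, the more readily it departs.
ONs⁻: pKₐ(p-O₂NC₆H₄SO₃H) ≈ -3.5
dihydrogen phosphate: pKₐ(H₃PO₄) ≈ 2.1
azide: pKₐ(HN₃) ≈ 4.7
CH₃CH₂O⁻: pKₐ(CH₃CH₂OH) ≈ 16
tert-butoxide ((CH₃)₃CO⁻): pKₐ(t-BuOH) ≈ 18
amide anion: pKₐ(NH₃) ≈ 38
CH₃⁻: pKₐ(CH₄) ≈ 48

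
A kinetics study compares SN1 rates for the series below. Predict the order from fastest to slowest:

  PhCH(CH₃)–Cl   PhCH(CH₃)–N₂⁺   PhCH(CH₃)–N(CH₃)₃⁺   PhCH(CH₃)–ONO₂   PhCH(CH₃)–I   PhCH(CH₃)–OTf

PhCH(CH₃)–N₂⁺ > PhCH(CH₃)–OTf > PhCH(CH₃)–I > PhCH(CH₃)–Cl > PhCH(CH₃)–ONO₂ > PhCH(CH₃)–N(CH₃)₃⁺

Same R in every case — rank the leaving groups.
Leaving-group ability tracks the stability of the departed species; conjugate-acid pKₐ is the usual yardstick (lower pKₐ → better LG).
PhCH(CH₃)–N₂⁺ loses N₂: no meaningful conjugate acid; N₂ departs as an exceptionally stable neutral molecule
PhCH(CH₃)–OTf loses OTf⁻: pKₐ(CF₃SO₃H (triflic acid)) ≈ -14
PhCH(CH₃)–I loses I⁻: pKₐ(HI) ≈ -10
PhCH(CH₃)–Cl loses Cl⁻: pKₐ(HCl) ≈ -7
PhCH(CH₃)–ONO₂ loses NO₃⁻: pKₐ(HNO₃) ≈ -1.3
PhCH(CH₃)–N(CH₃)₃⁺ loses NR'₃: pKₐ(R'₃NH⁺) ≈ 10.7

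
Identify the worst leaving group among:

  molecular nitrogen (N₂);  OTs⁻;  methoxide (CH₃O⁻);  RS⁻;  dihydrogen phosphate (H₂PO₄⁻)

methoxide (CH₃O⁻)

A good leaving group is a weak base: the lower the pKₐ of its conjugate acid, the more readily it departs.
molecular nitrogen (N₂): no meaningful conjugate acid; N₂ departs as an exceptionally stable neutral molecule
OTs⁻: pKₐ(p-CH₃C₆H₄SO₃H (TsOH)) ≈ -2.8
dihydrogen phosphate (H₂PO₄⁻): pKₐ(H₃PO₄) ≈ 2.1
RS⁻: pKₐ(RSH (a thiol)) ≈ 10.5
methoxide (CH₃O⁻): pKₐ(CH₃OH) ≈ 15.5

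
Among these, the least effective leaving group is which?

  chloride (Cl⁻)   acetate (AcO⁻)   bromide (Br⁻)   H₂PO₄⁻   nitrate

acetate (AcO⁻)

The more stable X⁻ (or X) is on its own — i.e. the weaker a base it is — the better a leaving group it makes.
bromide (Br⁻): pKₐ(HBr) ≈ -9
chloride (Cl⁻): pKₐ(HCl) ≈ -7
nitrate: pKₐ(HNO₃) ≈ -1.3
H₂PO₄⁻: pKₐ(H₃PO₄) ≈ 2.1
acetate (AcO⁻): pKₐ(CH₃COOH) ≈ 4.8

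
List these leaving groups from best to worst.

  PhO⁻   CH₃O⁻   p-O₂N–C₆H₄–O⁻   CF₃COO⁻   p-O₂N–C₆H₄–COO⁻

CF₃COO⁻ > p-O₂N–C₆H₄–COO⁻ > p-O₂N–C₆H₄–O⁻ > PhO⁻ > CH₃O⁻

Rank by basicity of the departing species: weakest base leaves most easily.
CF₃COO⁻: pKₐ(CF₃COOH) ≈ 0.2
p-O₂N–C₆H₄–COO⁻: pKₐ(p-nitrobenzoic acid) ≈ 3.4 — electron-withdrawing nitro group stabilises the carboxylate
p-O₂N–C₆H₄–O⁻: pKₐ(p-nitrophenol) ≈ 7.2 — nitro group delocalises the charge; the classic chromogenic LG
PhO⁻: pKₐ(C₆H₅OH (phenol)) ≈ 10 — resonance into the ring helps, but still a poor LG
CH₃O⁻: pKₐ(CH₃OH) ≈ 15.5 — strong base; alkoxides do not leave unassisted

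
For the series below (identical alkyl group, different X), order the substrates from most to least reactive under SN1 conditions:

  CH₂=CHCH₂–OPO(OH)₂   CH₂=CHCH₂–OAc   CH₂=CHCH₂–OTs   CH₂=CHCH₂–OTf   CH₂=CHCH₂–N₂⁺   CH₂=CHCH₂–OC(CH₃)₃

CH₂=CHCH₂–N₂⁺ > CH₂=CHCH₂–OTf > CH₂=CHCH₂–OTs > CH₂=CHCH₂–OPO(OH)₂ > CH₂=CHCH₂–OAc > CH₂=CHCH₂–OC(CH₃)₃

The skeletons are identical, so relative rate is governed entirely by leaving-group ability.
Rank by basicity of the departing species: weakest base leaves most easily.
CH₂=CHCH₂–N₂⁺ loses N₂: no meaningful conjugate acid; N₂ departs as an exceptionally stable neutral molecule
CH₂=CHCH₂–OTf loses OTf⁻: pKₐ(CF₃SO₃H (triflic acid)) ≈ -14
CH₂=CHCH₂–OTs loses OTs⁻: pKₐ(p-CH₃C₆H₄SO₃H (TsOH)) ≈ -2.8
CH₂=CHCH₂–OPO(OH)₂ loses H₂PO₄⁻: pKₐ(H₃PO₄) ≈ 2.1
CH₂=CHCH₂–OAc loses AcO⁻: pKₐ(CH₃COOH) ≈ 4.8
CH₂=CHCH₂–OC(CH₃)₃ loses (CH₃)₃CO⁻: pKₐ(t-BuOH) ≈ 18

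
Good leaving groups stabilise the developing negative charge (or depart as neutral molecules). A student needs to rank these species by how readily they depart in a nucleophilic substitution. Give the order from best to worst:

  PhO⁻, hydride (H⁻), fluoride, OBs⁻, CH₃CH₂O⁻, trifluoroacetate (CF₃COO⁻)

A good leaving group is a weak base: the lower the pKₐ of its conjugate acid, the more readily it departs.
OBs⁻: pKₐ(p-BrC₆H₄SO₃H) ≈ -2.8
trifluoroacetate (CF₃COO⁻): pKₐ(CF₃COOH) ≈ 0.2 — strongly electron-withdrawing CF₃ stabilises the carboxylate
fluoride: pKₐ(HF) ≈ 3.2 — small and strongly basic; the poor halide leaving group
PhO⁻: pKₐ(C₆H₅OH (phenol)) ≈ 10 — resonance into the ring helps, but still a poor LG
CH₃CH₂O⁻: pKₐ(CH₃CH₂OH) ≈ 16
hydride (H⁻): pKₐ(H₂) ≈ 36 — extremely strong base; leaves only in special hydride-transfer contexts

OBs⁻ > trifluoroacetate (CF₃COO⁻) > fluoride > PhO⁻ > CH₃CH₂O⁻ > hydride (H⁻)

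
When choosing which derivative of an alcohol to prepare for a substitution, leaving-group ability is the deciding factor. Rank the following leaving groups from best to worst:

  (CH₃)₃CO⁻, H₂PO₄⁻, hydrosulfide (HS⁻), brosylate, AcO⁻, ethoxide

Leaving-group ability tracks the stability of the departed species; conjugate-acid pKₐ is the usual yardstick (lower pKₐ → better LG).
brosylate: pKₐ(p-BrC₆H₄SO₃H) ≈ -2.8 — arenesulfonate with a p-bromo substituent
H₂PO₄⁻: pKₐ(H₃PO₄) ≈ 2.1 — moderate base; biological leaving group after further activation
AcO⁻: pKₐ(CH₃COOH) ≈ 4.8 — resonance-stabilised but still a weak base
hydrosulfide (HS⁻): pKₐ(H₂S) ≈ 7 — larger and more polarisable than the oxygen analogue
ethoxide: pKₐ(CH₃CH₂OH) ≈ 16 — strong base; alkoxides do not leave unassisted
(CH₃)₃CO⁻: pKₐ(t-BuOH) ≈ 18 — bulky, strongly basic alkoxide

brosylate > H₂PO₄⁻ > AcO⁻ > hydrosulfide (HS⁻) > ethoxide > (CH₃)₃CO⁻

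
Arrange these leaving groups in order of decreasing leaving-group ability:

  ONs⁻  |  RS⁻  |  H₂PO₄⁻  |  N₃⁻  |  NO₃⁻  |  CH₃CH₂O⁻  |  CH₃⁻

The more stable X⁻ (or X) is on its own — i.e. the weaker a base it is — the better a leaving group it makes.
ONs⁻: pKₐ(p-O₂NC₆H₄SO₃H) ≈ -3.5 — p-nitro group further stabilises the sulfonate
NO₃⁻: pKₐ(HNO₃) ≈ -1.3
H₂PO₄⁻: pKₐ(H₃PO₄) ≈ 2.1 — moderate base; biological leaving group after further activation
N₃⁻: pKₐ(HN₃) ≈ 4.7 — linear, resonance-stabilised
RS⁻: pKₐ(RSH (a thiol)) ≈ 10.5 — moderately basic; rarely leaves without activation
CH₃CH₂O⁻: pKₐ(CH₃CH₂OH) ≈ 16 — strong base; alkoxides do not leave unassisted
CH₃⁻: pKₐ(CH₄) ≈ 48 — unstabilised carbanion; the worst conceivable leaving group

ONs⁻ > NO₃⁻ > H₂PO₄⁻ > N₃⁻ > RS⁻ > CH₃CH₂O⁻ > CH₃⁻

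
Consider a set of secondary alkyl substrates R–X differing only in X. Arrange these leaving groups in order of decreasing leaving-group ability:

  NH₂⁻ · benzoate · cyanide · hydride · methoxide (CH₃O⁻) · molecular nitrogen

Rank by basicity of the departing species: weakest base leaves most easily.
molecular nitrogen: no meaningful conjugate acid; N₂ departs as an exceptionally stable neutral molecule
benzoate: pKₐ(C₆H₅COOH) ≈ 4.2 — aryl carboxylate
cyanide: pKₐ(HCN) ≈ 9.2 — sp carbon stabilises the charge somewhat, but still a poor LG
methoxide (CH₃O⁻): pKₐ(CH₃OH) ≈ 15.5 — strong base; alkoxides do not leave unassisted
hydride: pKₐ(H₂) ≈ 36
NH₂⁻: pKₐ(NH₃) ≈ 38 — extremely strong base; never a leaving group

molecular nitrogen > benzoate > cyanide > methoxide (CH₃O⁻) > hydride > NH₂⁻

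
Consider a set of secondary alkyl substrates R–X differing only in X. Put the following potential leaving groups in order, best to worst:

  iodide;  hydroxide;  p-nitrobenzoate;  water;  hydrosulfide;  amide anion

The more stable X⁻ (or X) is on its own — i.e. the weaker a base it is — the better a leaving group it makes.
iodide: pKₐ(HI) ≈ -10
water: pKₐ(H₃O⁺) ≈ -1.7
p-nitrobenzoate: pKₐ(p-nitrobenzoic acid) ≈ 3.4 — electron-withdrawing nitro group stabilises the carboxylate
hydrosulfide: pKₐ(H₂S) ≈ 7
hydroxide: pKₐ(H₂O) ≈ 15.7
amide anion: pKₐ(NH₃) ≈ 38 — extremely strong base; never a leaving group

iodide > water > p-nitrobenzoate > hydrosulfide > hydroxide > amide anion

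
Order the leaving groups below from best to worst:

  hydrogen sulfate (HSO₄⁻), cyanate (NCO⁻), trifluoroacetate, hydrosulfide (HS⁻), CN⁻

hydrogen sulfate (HSO₄⁻) > trifluoroacetate > cyanate (NCO⁻) > hydrosulfide (HS⁻) > CN⁻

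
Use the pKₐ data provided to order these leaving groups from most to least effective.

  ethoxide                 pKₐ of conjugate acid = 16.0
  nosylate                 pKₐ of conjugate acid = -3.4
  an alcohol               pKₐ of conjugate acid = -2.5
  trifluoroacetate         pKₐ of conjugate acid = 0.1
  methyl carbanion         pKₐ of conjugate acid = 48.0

nosylate > an alcohol > trifluoroacetate > ethoxide > methyl carbanion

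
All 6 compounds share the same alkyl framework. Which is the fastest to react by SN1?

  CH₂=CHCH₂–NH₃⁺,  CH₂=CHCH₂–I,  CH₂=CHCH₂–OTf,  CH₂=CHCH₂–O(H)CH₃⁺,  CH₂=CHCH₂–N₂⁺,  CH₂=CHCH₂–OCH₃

CH₂=CHCH₂–N₂⁺

With the same alkyl group throughout, only the leaving group differentiates the rates.
Rank by basicity of the departing species: weakest base leaves most easily.
CH₂=CHCH₂–N₂⁺ loses N₂: no meaningful conjugate acid; N₂ departs as an exceptionally stable neutral molecule
CH₂=CHCH₂–OTf loses OTf⁻: pKₐ(CF₃SO₃H (triflic acid)) ≈ -14
CH₂=CHCH₂–I loses I⁻: pKₐ(HI) ≈ -10
CH₂=CHCH₂–O(H)CH₃⁺ loses R'OH: pKₐ(R'OH₂⁺) ≈ -2.4
CH₂=CHCH₂–NH₃⁺ loses NH₃: pKₐ(NH₄⁺) ≈ 9.2
CH₂=CHCH₂–OCH₃ loses CH₃O⁻: pKₐ(CH₃OH) ≈ 15.5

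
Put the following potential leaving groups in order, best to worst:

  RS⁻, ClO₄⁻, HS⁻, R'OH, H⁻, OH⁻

The more stable X⁻ (or X) is on its own — i.e. the weaker a base it is — the better a leaving group it makes.
ClO₄⁻: pKₐ(HClO₄) ≈ -10 — extremely weak base; rarely used for safety reasons
R'OH: pKₐ(R'OH₂⁺) ≈ -2.4 — neutral; leaves from a protonated ether (an oxonium ion, R–O(H)R'⁺)
HS⁻: pKₐ(H₂S) ≈ 7
RS⁻: pKₐ(RSH (a thiol)) ≈ 10.5 — moderately basic; rarely leaves without activation
OH⁻: pKₐ(H₂O) ≈ 15.7
H⁻: pKₐ(H₂) ≈ 36

ClO₄⁻ > R'OH > HS⁻ > RS⁻ > OH⁻ > H⁻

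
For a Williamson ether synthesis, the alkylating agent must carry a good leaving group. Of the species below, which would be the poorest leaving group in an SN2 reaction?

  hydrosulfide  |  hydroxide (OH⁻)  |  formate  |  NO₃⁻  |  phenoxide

hydroxide (OH⁻)

Leaving-group ability tracks the stability of the departed species; conjugate-acid pKₐ is the usual yardstick (lower pKₐ → better LG).
NO₃⁻: pKₐ(HNO₃) ≈ -1.3
formate: pKₐ(HCOOH) ≈ 3.8
hydrosulfide: pKₐ(H₂S) ≈ 7
phenoxide: pKₐ(C₆H₅OH (phenol)) ≈ 10
hydroxide (OH⁻): pKₐ(H₂O) ≈ 15.7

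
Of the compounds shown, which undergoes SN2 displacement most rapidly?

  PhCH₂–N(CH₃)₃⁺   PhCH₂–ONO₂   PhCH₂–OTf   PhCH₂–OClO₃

Same R in every case — rank the leaving groups.
Leaving-group ability tracks the stability of the departed species; conjugate-acid pKₐ is the usual yardstick (lower pKₐ → better LG).
PhCH₂–OTf loses OTf⁻: pKₐ(CF₃SO₃H (triflic acid)) ≈ -14
PhCH₂–OClO₃ loses ClO₄⁻: pKₐ(HClO₄) ≈ -10
PhCH₂–ONO₂ loses NO₃⁻: pKₐ(HNO₃) ≈ -1.3
PhCH₂–N(CH₃)₃⁺ loses NR'₃: pKₐ(R'₃NH⁺) ≈ 10.7

PhCH₂–OTf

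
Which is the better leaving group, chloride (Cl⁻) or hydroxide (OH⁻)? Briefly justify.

chloride (Cl⁻) is the better leaving group.
pKₐ(HCl) ≈ -7 versus pKₐ(H₂O) ≈ 15.7: chloride (Cl⁻) is the much weaker base.
Moderately weak base.

chloride (Cl⁻)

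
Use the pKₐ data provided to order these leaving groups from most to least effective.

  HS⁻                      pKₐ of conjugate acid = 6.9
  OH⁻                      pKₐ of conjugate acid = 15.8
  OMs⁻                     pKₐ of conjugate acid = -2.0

OMs⁻ > HS⁻ > OH⁻

Lower conjugate-acid pKₐ ⇒ weaker base ⇒ better leaving group.
Sorting by the given values: OMs⁻ (-2.0), HS⁻ (6.9), OH⁻ (15.8).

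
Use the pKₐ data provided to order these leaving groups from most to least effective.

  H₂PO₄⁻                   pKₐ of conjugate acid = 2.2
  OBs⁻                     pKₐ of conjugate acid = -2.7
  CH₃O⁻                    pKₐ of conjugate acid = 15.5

OBs⁻ > H₂PO₄⁻ > CH₃O⁻

Lower conjugate-acid pKₐ ⇒ weaker base ⇒ better leaving group.
Sorting by the given values: OBs⁻ (-2.7), H₂PO₄⁻ (2.2), CH₃O⁻ (15.5).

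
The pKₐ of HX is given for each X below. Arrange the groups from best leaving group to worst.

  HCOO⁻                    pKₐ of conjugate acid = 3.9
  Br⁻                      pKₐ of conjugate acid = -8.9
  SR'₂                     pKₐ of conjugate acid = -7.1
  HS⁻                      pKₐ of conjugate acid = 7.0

Br⁻ > SR'₂ > HCOO⁻ > HS⁻

Lower conjugate-acid pKₐ ⇒ weaker base ⇒ better leaving group.
Sorting by the given values: Br⁻ (-8.9), SR'₂ (-7.1), HCOO⁻ (3.9), HS⁻ (7.0).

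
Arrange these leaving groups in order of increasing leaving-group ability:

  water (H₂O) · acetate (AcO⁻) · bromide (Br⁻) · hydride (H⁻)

hydride (H⁻) < acetate (AcO⁻) < water (H₂O) < bromide (Br⁻)

Leaving-group ability tracks the stability of the departed species; conjugate-acid pKₐ is the usual yardstick (lower pKₐ → better LG).
bromide (Br⁻): pKₐ(HBr) ≈ -9
water (H₂O): pKₐ(H₃O⁺) ≈ -1.7
acetate (AcO⁻): pKₐ(CH₃COOH) ≈ 4.8
hydride (H⁻): pKₐ(H₂) ≈ 36
The question asks for worst first, so the sequence is read in increasing leaving-group ability.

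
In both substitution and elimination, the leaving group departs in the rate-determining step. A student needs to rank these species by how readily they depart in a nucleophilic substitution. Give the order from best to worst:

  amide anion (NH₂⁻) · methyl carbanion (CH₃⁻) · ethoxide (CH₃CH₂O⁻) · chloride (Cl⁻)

chloride (Cl⁻): pKₐ(HCl) ≈ -7
ethoxide (CH₃CH₂O⁻): pKₐ(CH₃CH₂OH) ≈ 16
amide anion (NH₂⁻): pKₐ(NH₃) ≈ 38
methyl carbanion (CH₃⁻): pKₐ(CH₄) ≈ 48

chloride (Cl⁻) > ethoxide (CH₃CH₂O⁻) > amide anion (NH₂⁻) > methyl carbanion (CH₃⁻)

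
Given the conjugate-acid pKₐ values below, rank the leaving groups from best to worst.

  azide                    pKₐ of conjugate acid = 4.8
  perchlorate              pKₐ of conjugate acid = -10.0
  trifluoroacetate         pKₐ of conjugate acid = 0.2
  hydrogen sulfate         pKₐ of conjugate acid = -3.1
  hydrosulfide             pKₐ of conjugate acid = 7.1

perchlorate > hydrogen sulfate > trifluoroacetate > azide > hydrosulfide

Lower conjugate-acid pKₐ ⇒ weaker base ⇒ better leaving group.
Sorting by the given values: perchlorate (-10.0), hydrogen sulfate (-3.1), trifluoroacetate (0.2), azide (4.8), hydrosulfide (7.1).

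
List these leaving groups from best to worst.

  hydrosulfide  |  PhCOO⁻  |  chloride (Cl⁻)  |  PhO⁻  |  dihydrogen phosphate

chloride (Cl⁻) > dihydrogen phosphate > PhCOO⁻ > hydrosulfide > PhO⁻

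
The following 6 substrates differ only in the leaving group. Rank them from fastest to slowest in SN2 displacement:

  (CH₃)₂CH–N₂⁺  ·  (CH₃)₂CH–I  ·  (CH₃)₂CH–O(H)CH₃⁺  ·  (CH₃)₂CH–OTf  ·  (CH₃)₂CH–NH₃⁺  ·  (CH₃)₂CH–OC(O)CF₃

The skeletons are identical, so relative rate is governed entirely by leaving-group ability.
Rank by basicity of the departing species: weakest base leaves most easily.
(CH₃)₂CH–N₂⁺ loses N₂: no meaningful conjugate acid; N₂ departs as an exceptionally stable neutral molecule
(CH₃)₂CH–OTf loses OTf⁻: pKₐ(CF₃SO₃H (triflic acid)) ≈ -14
(CH₃)₂CH–I loses I⁻: pKₐ(HI) ≈ -10
(CH₃)₂CH–O(H)CH₃⁺ loses R'OH: pKₐ(R'OH₂⁺) ≈ -2.4
(CH₃)₂CH–OC(O)CF₃ loses CF₃COO⁻: pKₐ(CF₃COOH) ≈ 0.2
(CH₃)₂CH–NH₃⁺ loses NH₃: pKₐ(NH₄⁺) ≈ 9.2

(CH₃)₂CH–N₂⁺ > (CH₃)₂CH–OTf > (CH₃)₂CH–I > (CH₃)₂CH–O(H)CH₃⁺ > (CH₃)₂CH–OC(O)CF₃ > (CH₃)₂CH–NH₃⁺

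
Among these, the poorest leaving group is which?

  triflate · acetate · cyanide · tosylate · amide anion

amide anion

triflate: pKₐ(CF₃SO₃H (triflic acid)) ≈ -14
tosylate: pKₐ(p-CH₃C₆H₄SO₃H (TsOH)) ≈ -2.8
acetate: pKₐ(CH₃COOH) ≈ 4.8
cyanide: pKₐ(HCN) ≈ 9.2
amide anion: pKₐ(NH₃) ≈ 38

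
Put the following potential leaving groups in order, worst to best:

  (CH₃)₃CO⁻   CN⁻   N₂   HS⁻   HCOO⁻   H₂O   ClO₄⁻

The more stable X⁻ (or X) is on its own — i.e. the weaker a base it is — the better a leaving group it makes.
N₂: no meaningful conjugate acid; N₂ departs as an exceptionally stable neutral molecule
ClO₄⁻: pKₐ(HClO₄) ≈ -10
H₂O: pKₐ(H₃O⁺) ≈ -1.7
HCOO⁻: pKₐ(HCOOH) ≈ 3.8
HS⁻: pKₐ(H₂S) ≈ 7
CN⁻: pKₐ(HCN) ≈ 9.2
(CH₃)₃CO⁻: pKₐ(t-BuOH) ≈ 18
Reversing gives the worst-to-best order requested.

(CH₃)₃CO⁻ < CN⁻ < HS⁻ < HCOO⁻ < H₂O < ClO₄⁻ < N₂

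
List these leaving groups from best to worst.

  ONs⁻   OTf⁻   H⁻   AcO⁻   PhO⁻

OTf⁻ > ONs⁻ > AcO⁻ > PhO⁻ > H⁻

OTf⁻: pKₐ(CF₃SO₃H (triflic acid)) ≈ -14
ONs⁻: pKₐ(p-O₂NC₆H₄SO₃H) ≈ -3.5
AcO⁻: pKₐ(CH₃COOH) ≈ 4.8
PhO⁻: pKₐ(C₆H₅OH (phenol)) ≈ 10
H⁻: pKₐ(H₂) ≈ 36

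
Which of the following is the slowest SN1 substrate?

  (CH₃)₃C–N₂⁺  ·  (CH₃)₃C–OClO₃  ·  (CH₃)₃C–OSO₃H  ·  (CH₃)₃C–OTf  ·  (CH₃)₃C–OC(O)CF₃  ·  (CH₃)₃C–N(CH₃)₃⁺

(CH₃)₃C–N(CH₃)₃⁺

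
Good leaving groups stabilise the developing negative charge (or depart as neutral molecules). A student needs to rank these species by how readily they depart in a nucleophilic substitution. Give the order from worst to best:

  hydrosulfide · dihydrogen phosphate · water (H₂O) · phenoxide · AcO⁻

phenoxide < hydrosulfide < AcO⁻ < dihydrogen phosphate < water (H₂O)

water (H₂O): pKₐ(H₃O⁺) ≈ -1.7
dihydrogen phosphate: pKₐ(H₃PO₄) ≈ 2.1
AcO⁻: pKₐ(CH₃COOH) ≈ 4.8
hydrosulfide: pKₐ(H₂S) ≈ 7
phenoxide: pKₐ(C₆H₅OH (phenol)) ≈ 10
The question asks for worst first, so the sequence is read in increasing leaving-group ability.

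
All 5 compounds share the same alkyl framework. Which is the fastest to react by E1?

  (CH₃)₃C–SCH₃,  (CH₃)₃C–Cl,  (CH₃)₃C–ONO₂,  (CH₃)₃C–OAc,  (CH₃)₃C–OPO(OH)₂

The skeletons are identical, so relative rate is governed entirely by leaving-group ability.
The more stable X⁻ (or X) is on its own — i.e. the weaker a base it is — the better a leaving group it makes.
(CH₃)₃C–Cl loses Cl⁻: pKₐ(HCl) ≈ -7
(CH₃)₃C–ONO₂ loses NO₃⁻: pKₐ(HNO₃) ≈ -1.3
(CH₃)₃C–OPO(OH)₂ loses H₂PO₄⁻: pKₐ(H₃PO₄) ≈ 2.1
(CH₃)₃C–OAc loses AcO⁻: pKₐ(CH₃COOH) ≈ 4.8
(CH₃)₃C–SCH₃ loses RS⁻: pKₐ(RSH (a thiol)) ≈ 10.5

(CH₃)₃C–Cl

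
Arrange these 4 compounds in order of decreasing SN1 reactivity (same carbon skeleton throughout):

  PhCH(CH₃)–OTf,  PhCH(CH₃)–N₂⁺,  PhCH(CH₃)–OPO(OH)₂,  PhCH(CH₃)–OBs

PhCH(CH₃)–N₂⁺ > PhCH(CH₃)–OTf > PhCH(CH₃)–OBs > PhCH(CH₃)–OPO(OH)₂

The skeletons are identical, so relative rate is governed entirely by leaving-group ability.
Leaving-group ability tracks the stability of the departed species; conjugate-acid pKₐ is the usual yardstick (lower pKₐ → better LG).
PhCH(CH₃)–N₂⁺ loses N₂: no meaningful conjugate acid; N₂ departs as an exceptionally stable neutral molecule
PhCH(CH₃)–OTf loses OTf⁻: pKₐ(CF₃SO₃H (triflic acid)) ≈ -14
PhCH(CH₃)–OBs loses OBs⁻: pKₐ(p-BrC₆H₄SO₃H) ≈ -2.8
PhCH(CH₃)–OPO(OH)₂ loses H₂PO₄⁻: pKₐ(H₃PO₄) ≈ 2.1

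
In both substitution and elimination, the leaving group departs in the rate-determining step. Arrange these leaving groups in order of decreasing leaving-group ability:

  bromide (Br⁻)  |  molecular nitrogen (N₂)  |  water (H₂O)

molecular nitrogen (N₂): no meaningful conjugate acid; N₂ departs as an exceptionally stable neutral molecule
bromide (Br⁻): pKₐ(HBr) ≈ -9 — weak base; good leaving group
water (H₂O): pKₐ(H₃O⁺) ≈ -1.7 — neutral; leaves from a protonated alcohol (R–OH₂⁺)

molecular nitrogen (N₂) > bromide (Br⁻) > water (H₂O)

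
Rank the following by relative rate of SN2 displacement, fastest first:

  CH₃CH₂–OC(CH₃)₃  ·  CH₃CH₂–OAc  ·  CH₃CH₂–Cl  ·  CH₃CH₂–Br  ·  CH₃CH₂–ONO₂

With the same alkyl group throughout, only the leaving group differentiates the rates.
Leaving-group ability tracks the stability of the departed species; conjugate-acid pKₐ is the usual yardstick (lower pKₐ → better LG).
CH₃CH₂–Br loses Br⁻: pKₐ(HBr) ≈ -9
CH₃CH₂–Cl loses Cl⁻: pKₐ(HCl) ≈ -7
CH₃CH₂–ONO₂ loses NO₃⁻: pKₐ(HNO₃) ≈ -1.3
CH₃CH₂–OAc loses AcO⁻: pKₐ(CH₃COOH) ≈ 4.8
CH₃CH₂–OC(CH₃)₃ loses (CH₃)₃CO⁻: pKₐ(t-BuOH) ≈ 18

CH₃CH₂–Br > CH₃CH₂–Cl > CH₃CH₂–ONO₂ > CH₃CH₂–OAc > CH₃CH₂–OC(CH₃)₃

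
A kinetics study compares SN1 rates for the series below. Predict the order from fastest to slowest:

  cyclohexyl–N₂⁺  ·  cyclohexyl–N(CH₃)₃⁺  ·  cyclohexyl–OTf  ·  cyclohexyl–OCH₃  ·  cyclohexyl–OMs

Same R in every case — rank the leaving groups.
Rank by basicity of the departing species: weakest base leaves most easily.
cyclohexyl–N₂⁺ loses N₂: no meaningful conjugate acid; N₂ departs as an exceptionally stable neutral molecule
cyclohexyl–OTf loses OTf⁻: pKₐ(CF₃SO₃H (triflic acid)) ≈ -14
cyclohexyl–OMs loses OMs⁻: pKₐ(CH₃SO₃H (MsOH)) ≈ -1.9
cyclohexyl–N(CH₃)₃⁺ loses NR'₃: pKₐ(R'₃NH⁺) ≈ 10.7
cyclohexyl–OCH₃ loses CH₃O⁻: pKₐ(CH₃OH) ≈ 15.5

cyclohexyl–N₂⁺ > cyclohexyl–OTf > cyclohexyl–OMs > cyclohexyl–N(CH₃)₃⁺ > cyclohexyl–OCH₃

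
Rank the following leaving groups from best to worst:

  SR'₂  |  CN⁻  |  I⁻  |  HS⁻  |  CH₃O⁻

I⁻ > SR'₂ > HS⁻ > CN⁻ > CH₃O⁻

I⁻: pKₐ(HI) ≈ -10
SR'₂: pKₐ(R'₂SH⁺) ≈ -7 — neutral; leaves from a sulfonium salt (R–SR'₂⁺)
HS⁻: pKₐ(H₂S) ≈ 7 — larger and more polarisable than the oxygen analogue
CN⁻: pKₐ(HCN) ≈ 9.2 — sp carbon stabilises the charge somewhat, but still a poor LG
CH₃O⁻: pKₐ(CH₃OH) ≈ 15.5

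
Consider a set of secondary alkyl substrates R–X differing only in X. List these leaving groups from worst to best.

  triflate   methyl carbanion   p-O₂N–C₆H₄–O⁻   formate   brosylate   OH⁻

methyl carbanion < OH⁻ < p-O₂N–C₆H₄–O⁻ < formate < brosylate < triflate

The more stable X⁻ (or X) is on its own — i.e. the weaker a base it is — the better a leaving group it makes.
triflate: pKₐ(CF₃SO₃H (triflic acid)) ≈ -14
brosylate: pKₐ(p-BrC₆H₄SO₃H) ≈ -2.8
formate: pKₐ(HCOOH) ≈ 3.8
p-O₂N–C₆H₄–O⁻: pKₐ(p-nitrophenol) ≈ 7.2
OH⁻: pKₐ(H₂O) ≈ 15.7
methyl carbanion: pKₐ(CH₄) ≈ 48
Reversing gives the worst-to-best order requested.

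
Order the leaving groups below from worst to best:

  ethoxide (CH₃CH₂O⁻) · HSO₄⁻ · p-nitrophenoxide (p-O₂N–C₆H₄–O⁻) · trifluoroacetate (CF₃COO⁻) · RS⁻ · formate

ethoxide (CH₃CH₂O⁻) < RS⁻ < p-nitrophenoxide (p-O₂N–C₆H₄–O⁻) < formate < trifluoroacetate (CF₃COO⁻) < HSO₄⁻

HSO₄⁻: pKₐ(H₂SO₄) ≈ -3
trifluoroacetate (CF₃COO⁻): pKₐ(CF₃COOH) ≈ 0.2
formate: pKₐ(HCOOH) ≈ 3.8
p-nitrophenoxide (p-O₂N–C₆H₄–O⁻): pKₐ(p-nitrophenol) ≈ 7.2
RS⁻: pKₐ(RSH (a thiol)) ≈ 10.5
ethoxide (CH₃CH₂O⁻): pKₐ(CH₃CH₂OH) ≈ 16
Reversing gives the worst-to-best order requested.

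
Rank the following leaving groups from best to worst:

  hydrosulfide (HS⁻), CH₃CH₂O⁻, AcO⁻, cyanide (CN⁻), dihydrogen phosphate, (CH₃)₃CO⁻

dihydrogen phosphate > AcO⁻ > hydrosulfide (HS⁻) > cyanide (CN⁻) > CH₃CH₂O⁻ > (CH₃)₃CO⁻

A good leaving group is a weak base: the lower the pKₐ of its conjugate acid, the more readily it departs.
dihydrogen phosphate: pKₐ(H₃PO₄) ≈ 2.1
AcO⁻: pKₐ(CH₃COOH) ≈ 4.8
hydrosulfide (HS⁻): pKₐ(H₂S) ≈ 7 — larger and more polarisable than the oxygen analogue
cyanide (CN⁻): pKₐ(HCN) ≈ 9.2 — sp carbon stabilises the charge somewhat, but still a poor LG
CH₃CH₂O⁻: pKₐ(CH₃CH₂OH) ≈ 16 — strong base; alkoxides do not leave unassisted
(CH₃)₃CO⁻: pKₐ(t-BuOH) ≈ 18 — bulky, strongly basic alkoxide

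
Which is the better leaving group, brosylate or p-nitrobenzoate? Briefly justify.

brosylate is the better leaving group.
pKₐ(p-BrC₆H₄SO₃H) ≈ -2.8 versus pKₐ(p-nitrobenzoic acid) ≈ 3.4: brosylate is the much weaker base.
Arenesulfonate with a p-bromo substituent.

brosylate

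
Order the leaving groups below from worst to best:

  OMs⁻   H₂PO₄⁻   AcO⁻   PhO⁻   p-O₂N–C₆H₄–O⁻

PhO⁻ < p-O₂N–C₆H₄–O⁻ < AcO⁻ < H₂PO₄⁻ < OMs⁻

OMs⁻: pKₐ(CH₃SO₃H (MsOH)) ≈ -1.9
H₂PO₄⁻: pKₐ(H₃PO₄) ≈ 2.1
AcO⁻: pKₐ(CH₃COOH) ≈ 4.8
p-O₂N–C₆H₄–O⁻: pKₐ(p-nitrophenol) ≈ 7.2
PhO⁻: pKₐ(C₆H₅OH (phenol)) ≈ 10
Reversing gives the worst-to-best order requested.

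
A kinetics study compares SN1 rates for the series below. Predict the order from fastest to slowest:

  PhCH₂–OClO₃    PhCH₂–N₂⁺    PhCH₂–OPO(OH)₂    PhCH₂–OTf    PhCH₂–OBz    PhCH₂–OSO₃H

PhCH₂–N₂⁺ > PhCH₂–OTf > PhCH₂–OClO₃ > PhCH₂–OSO₃H > PhCH₂–OPO(OH)₂ > PhCH₂–OBz

Same R in every case — rank the leaving groups.
Rank by basicity of the departing species: weakest base leaves most easily.
PhCH₂–N₂⁺ loses N₂: no meaningful conjugate acid; N₂ departs as an exceptionally stable neutral molecule
PhCH₂–OTf loses OTf⁻: pKₐ(CF₃SO₃H (triflic acid)) ≈ -14
PhCH₂–OClO₃ loses ClO₄⁻: pKₐ(HClO₄) ≈ -10
PhCH₂–OSO₃H loses HSO₄⁻: pKₐ(H₂SO₄) ≈ -3
PhCH₂–OPO(OH)₂ loses H₂PO₄⁻: pKₐ(H₃PO₄) ≈ 2.1
PhCH₂–OBz loses PhCOO⁻: pKₐ(C₆H₅COOH) ≈ 4.2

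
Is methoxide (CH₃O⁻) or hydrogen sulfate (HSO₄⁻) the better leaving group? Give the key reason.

hydrogen sulfate (HSO₄⁻)

hydrogen sulfate (HSO₄⁻) is the better leaving group.
pKₐ(H₂SO₄) ≈ -3 versus pKₐ(CH₃OH) ≈ 15.5: hydrogen sulfate (HSO₄⁻) is the much weaker base.
Conjugate base of a strong mineral acid.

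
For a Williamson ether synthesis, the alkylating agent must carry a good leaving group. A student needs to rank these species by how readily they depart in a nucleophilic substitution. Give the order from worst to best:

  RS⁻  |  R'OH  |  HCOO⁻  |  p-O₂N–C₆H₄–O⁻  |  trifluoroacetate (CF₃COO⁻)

Leaving-group ability tracks the stability of the departed species; conjugate-acid pKₐ is the usual yardstick (lower pKₐ → better LG).
R'OH: pKₐ(R'OH₂⁺) ≈ -2.4 — neutral; leaves from a protonated ether (an oxonium ion, R–O(H)R'⁺)
trifluoroacetate (CF₃COO⁻): pKₐ(CF₃COOH) ≈ 0.2 — strongly electron-withdrawing CF₃ stabilises the carboxylate
HCOO⁻: pKₐ(HCOOH) ≈ 3.8 — resonance-stabilised carboxylate
p-O₂N–C₆H₄–O⁻: pKₐ(p-nitrophenol) ≈ 7.2
RS⁻: pKₐ(RSH (a thiol)) ≈ 10.5 — moderately basic; rarely leaves without activation
Listed from poorest to best leaving group as asked.

RS⁻ < p-O₂N–C₆H₄–O⁻ < HCOO⁻ < trifluoroacetate (CF₃COO⁻) < R'OH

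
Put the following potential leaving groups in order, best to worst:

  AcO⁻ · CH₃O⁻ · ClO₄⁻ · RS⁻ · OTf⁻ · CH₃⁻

OTf⁻ > ClO₄⁻ > AcO⁻ > RS⁻ > CH₃O⁻ > CH₃⁻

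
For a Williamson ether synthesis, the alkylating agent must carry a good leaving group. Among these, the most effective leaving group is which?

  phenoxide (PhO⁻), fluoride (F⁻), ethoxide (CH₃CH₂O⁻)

A good leaving group is a weak base: the lower the pKₐ of its conjugate acid, the more readily it departs.
fluoride (F⁻): pKₐ(HF) ≈ 3.2
phenoxide (PhO⁻): pKₐ(C₆H₅OH (phenol)) ≈ 10
ethoxide (CH₃CH₂O⁻): pKₐ(CH₃CH₂OH) ≈ 16

fluoride (F⁻)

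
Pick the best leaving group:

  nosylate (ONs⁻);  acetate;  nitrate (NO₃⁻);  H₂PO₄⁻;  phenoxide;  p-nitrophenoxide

Leaving-group ability tracks the stability of the departed species; conjugate-acid pKₐ is the usual yardstick (lower pKₐ → better LG).
nosylate (ONs⁻): pKₐ(p-O₂NC₆H₄SO₃H) ≈ -3.5
nitrate (NO₃⁻): pKₐ(HNO₃) ≈ -1.3
H₂PO₄⁻: pKₐ(H₃PO₄) ≈ 2.1
acetate: pKₐ(CH₃COOH) ≈ 4.8
p-nitrophenoxide: pKₐ(p-nitrophenol) ≈ 7.2
phenoxide: pKₐ(C₆H₅OH (phenol)) ≈ 10

nosylate (ONs⁻)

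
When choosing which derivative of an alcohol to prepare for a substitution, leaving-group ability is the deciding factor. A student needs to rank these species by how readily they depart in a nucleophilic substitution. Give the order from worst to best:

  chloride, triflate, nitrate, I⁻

The more stable X⁻ (or X) is on its own — i.e. the weaker a base it is — the better a leaving group it makes.
triflate: pKₐ(CF₃SO₃H (triflic acid)) ≈ -14
I⁻: pKₐ(HI) ≈ -10
chloride: pKₐ(HCl) ≈ -7
nitrate: pKₐ(HNO₃) ≈ -1.3
Reversing gives the worst-to-best order requested.

nitrate < chloride < I⁻ < triflate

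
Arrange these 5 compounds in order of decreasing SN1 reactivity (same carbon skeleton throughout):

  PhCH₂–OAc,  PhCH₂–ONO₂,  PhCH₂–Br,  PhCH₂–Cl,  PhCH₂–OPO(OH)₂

PhCH₂–Br > PhCH₂–Cl > PhCH₂–ONO₂ > PhCH₂–OPO(OH)₂ > PhCH₂–OAc

With the same alkyl group throughout, only the leaving group differentiates the rates.
The more stable X⁻ (or X) is on its own — i.e. the weaker a base it is — the better a leaving group it makes.
PhCH₂–Br loses Br⁻: pKₐ(HBr) ≈ -9
PhCH₂–Cl loses Cl⁻: pKₐ(HCl) ≈ -7
PhCH₂–ONO₂ loses NO₃⁻: pKₐ(HNO₃) ≈ -1.3
PhCH₂–OPO(OH)₂ loses H₂PO₄⁻: pKₐ(H₃PO₄) ≈ 2.1
PhCH₂–OAc loses AcO⁻: pKₐ(CH₃COOH) ≈ 4.8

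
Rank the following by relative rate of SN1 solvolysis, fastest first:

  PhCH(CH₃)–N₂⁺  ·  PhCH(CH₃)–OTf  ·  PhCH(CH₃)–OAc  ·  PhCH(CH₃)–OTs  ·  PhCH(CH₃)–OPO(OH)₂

PhCH(CH₃)–N₂⁺ > PhCH(CH₃)–OTf > PhCH(CH₃)–OTs > PhCH(CH₃)–OPO(OH)₂ > PhCH(CH₃)–OAc

Same R in every case — rank the leaving groups.
The more stable X⁻ (or X) is on its own — i.e. the weaker a base it is — the better a leaving group it makes.
PhCH(CH₃)–N₂⁺ loses N₂: no meaningful conjugate acid; N₂ departs as an exceptionally stable neutral molecule
PhCH(CH₃)–OTf loses OTf⁻: pKₐ(CF₃SO₃H (triflic acid)) ≈ -14
PhCH(CH₃)–OTs loses OTs⁻: pKₐ(p-CH₃C₆H₄SO₃H (TsOH)) ≈ -2.8
PhCH(CH₃)–OPO(OH)₂ loses H₂PO₄⁻: pKₐ(H₃PO₄) ≈ 2.1
PhCH(CH₃)–OAc loses AcO⁻: pKₐ(CH₃COOH) ≈ 4.8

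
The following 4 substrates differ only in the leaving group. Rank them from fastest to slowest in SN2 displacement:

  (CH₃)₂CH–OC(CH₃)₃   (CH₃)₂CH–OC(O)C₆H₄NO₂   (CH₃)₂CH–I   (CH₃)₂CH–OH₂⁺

Identical carbon frameworks mean the comparison reduces to leaving-group quality.
Leaving-group ability tracks the stability of the departed species; conjugate-acid pKₐ is the usual yardstick (lower pKₐ → better LG).
(CH₃)₂CH–I loses I⁻: pKₐ(HI) ≈ -10
(CH₃)₂CH–OH₂⁺ loses H₂O: pKₐ(H₃O⁺) ≈ -1.7
(CH₃)₂CH–OC(O)C₆H₄NO₂ loses p-O₂N–C₆H₄–COO⁻: pKₐ(p-nitrobenzoic acid) ≈ 3.4
(CH₃)₂CH–OC(CH₃)₃ loses (CH₃)₃CO⁻: pKₐ(t-BuOH) ≈ 18

(CH₃)₂CH–I > (CH₃)₂CH–OH₂⁺ > (CH₃)₂CH–OC(O)C₆H₄NO₂ > (CH₃)₂CH–OC(CH₃)₃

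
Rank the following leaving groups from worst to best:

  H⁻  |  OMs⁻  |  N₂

Leaving-group ability tracks the stability of the departed species; conjugate-acid pKₐ is the usual yardstick (lower pKₐ → better LG).
N₂: no meaningful conjugate acid; N₂ departs as an exceptionally stable neutral molecule
OMs⁻: pKₐ(CH₃SO₃H (MsOH)) ≈ -1.9
H⁻: pKₐ(H₂) ≈ 36 — extremely strong base; leaves only in special hydride-transfer contexts
Listed from poorest to best leaving group as asked.

H⁻ < OMs⁻ < N₂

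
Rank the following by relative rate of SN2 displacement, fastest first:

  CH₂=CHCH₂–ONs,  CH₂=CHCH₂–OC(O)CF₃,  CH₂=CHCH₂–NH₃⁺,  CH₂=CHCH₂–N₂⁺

CH₂=CHCH₂–N₂⁺ > CH₂=CHCH₂–ONs > CH₂=CHCH₂–OC(O)CF₃ > CH₂=CHCH₂–NH₃⁺

Identical carbon frameworks mean the comparison reduces to leaving-group quality.
Leaving-group ability tracks the stability of the departed species; conjugate-acid pKₐ is the usual yardstick (lower pKₐ → better LG).
CH₂=CHCH₂–N₂⁺ loses N₂: no meaningful conjugate acid; N₂ departs as an exceptionally stable neutral molecule
CH₂=CHCH₂–ONs loses ONs⁻: pKₐ(p-O₂NC₆H₄SO₃H) ≈ -3.5
CH₂=CHCH₂–OC(O)CF₃ loses CF₃COO⁻: pKₐ(CF₃COOH) ≈ 0.2
CH₂=CHCH₂–NH₃⁺ loses NH₃: pKₐ(NH₄⁺) ≈ 9.2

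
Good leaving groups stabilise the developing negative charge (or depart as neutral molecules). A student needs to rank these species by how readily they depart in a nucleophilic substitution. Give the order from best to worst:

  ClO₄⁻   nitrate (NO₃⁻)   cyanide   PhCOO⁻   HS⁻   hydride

Leaving-group ability tracks the stability of the departed species; conjugate-acid pKₐ is the usual yardstick (lower pKₐ → better LG).
ClO₄⁻: pKₐ(HClO₄) ≈ -10
nitrate (NO₃⁻): pKₐ(HNO₃) ≈ -1.3
PhCOO⁻: pKₐ(C₆H₅COOH) ≈ 4.2
HS⁻: pKₐ(H₂S) ≈ 7
cyanide: pKₐ(HCN) ≈ 9.2
hydride: pKₐ(H₂) ≈ 36

ClO₄⁻ > nitrate (NO₃⁻) > PhCOO⁻ > HS⁻ > cyanide > hydride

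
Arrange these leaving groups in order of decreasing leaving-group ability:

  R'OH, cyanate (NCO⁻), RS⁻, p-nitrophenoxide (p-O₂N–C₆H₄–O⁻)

R'OH > cyanate (NCO⁻) > p-nitrophenoxide (p-O₂N–C₆H₄–O⁻) > RS⁻

Rank by basicity of the departing species: weakest base leaves most easily.
R'OH: pKₐ(R'OH₂⁺) ≈ -2.4
cyanate (NCO⁻): pKₐ(HOCN) ≈ 3.5
p-nitrophenoxide (p-O₂N–C₆H₄–O⁻): pKₐ(p-nitrophenol) ≈ 7.2
RS⁻: pKₐ(RSH (a thiol)) ≈ 10.5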